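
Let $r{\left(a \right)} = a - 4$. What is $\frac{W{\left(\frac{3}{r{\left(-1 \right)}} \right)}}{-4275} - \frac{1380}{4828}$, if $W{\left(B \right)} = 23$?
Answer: $- \frac{1502636}{5159925} \approx -0.29121$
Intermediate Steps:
$r{\left(a \right)} = -4 + a$
$\frac{W{\left(\frac{3}{r{\left(-1 \right)}} \right)}}{-4275} - \frac{1380}{4828} = \frac{23}{-4275} - \frac{1380}{4828} = 23 \left(- \frac{1}{4275}\right) - \frac{345}{1207} = - \frac{23}{4275} - \frac{345}{1207} = - \frac{1502636}{5159925}$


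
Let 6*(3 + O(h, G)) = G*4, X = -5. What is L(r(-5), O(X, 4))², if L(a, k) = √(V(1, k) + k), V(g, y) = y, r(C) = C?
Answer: -⅔ ≈ -0.66667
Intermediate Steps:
O(h, G) = -3 + 2*G/3 (O(h, G) = -3 + (G*4)/6 = -3 + (4*G)/6 = -3 + 2*G/3)
L(a, k) = √2*√k (L(a, k) = √(k + k) = √(2*k) = √2*√k)
L(r(-5), O(X, 4))² = (√2*√(-3 + (⅔)*4))² = (√2*√(-3 + 8/3))² = (√2*√(-⅓))² = (√2*(I*√3/3))² = (I*√6/3)² = -⅔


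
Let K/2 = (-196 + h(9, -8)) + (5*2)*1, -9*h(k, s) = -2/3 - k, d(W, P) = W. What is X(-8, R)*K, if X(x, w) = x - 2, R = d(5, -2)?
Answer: 99860/27 ≈ 3698.5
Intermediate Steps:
h(k, s) = 2/27 + k/9 (h(k, s) = -(-2/3 - k)/9 = 2/27 + k/9)
R = 5
X(x, w) = -2 + x
K = -9986/27 (K = 2*((-196 + (2/27 + (1/9)*9)) + (5*2)*1) = 2*((-196 + (2/27 + 1)) + 10*1) = 2*((-196 + 29/27) + 10) = 2*(-5263/27 + 10) = 2*(-4993/27) = -9986/27 ≈ -369.85)
X(-8, R)*K = (-2 - 8)*(-9986/27) = -10*(-9986/27) = 99860/27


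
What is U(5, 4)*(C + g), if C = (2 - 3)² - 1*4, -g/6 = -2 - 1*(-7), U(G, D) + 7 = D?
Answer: 99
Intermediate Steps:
U(G, D) = -7 + D
g = -30 (g = -6*(-2 - 1*(-7)) = -6*(-2 + 7) = -6*5 = -30)
C = -3 (C = (-1)² - 4 = 1 - 4 = -3)
U(5, 4)*(C + g) = (-7 + 4)*(-3 - 30) = -3*(-33) = 99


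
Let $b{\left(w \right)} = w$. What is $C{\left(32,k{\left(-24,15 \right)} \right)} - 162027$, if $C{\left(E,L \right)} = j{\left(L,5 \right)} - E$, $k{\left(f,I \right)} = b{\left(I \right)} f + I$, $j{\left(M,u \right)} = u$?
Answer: $-162054$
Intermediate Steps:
$k{\left(f,I \right)} = I + I f$ ($k{\left(f,I \right)} = I f + I = I + I f$)
$C{\left(E,L \right)} = 5 - E$
$C{\left(32,k{\left(-24,15 \right)} \right)} - 162027 = \left(5 - 32\right) - 162027 = -27 - 162027 = -162054$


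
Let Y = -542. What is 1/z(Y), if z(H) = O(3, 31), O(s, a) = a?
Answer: 1/31 ≈ 0.032258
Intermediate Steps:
z(H) = 31
1/z(Y) = 1/31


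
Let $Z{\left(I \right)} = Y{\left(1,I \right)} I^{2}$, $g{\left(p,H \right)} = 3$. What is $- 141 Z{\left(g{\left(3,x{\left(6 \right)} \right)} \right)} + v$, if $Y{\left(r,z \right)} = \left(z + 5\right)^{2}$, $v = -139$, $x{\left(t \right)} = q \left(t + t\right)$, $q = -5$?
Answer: $-81355$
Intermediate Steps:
$x{\left(t \right)} = - 10 t$ ($x{\left(t \right)} = - 5 \left(t + t\right) = - 5 \cdot 2 t = - 10 t$)
$Y{\left(r,z \right)} = \left(5 + z\right)^{2}$
$Z{\left(I \right)} = I^{2} \left(5 + I\right)^{2}$ ($Z{\left(I \right)} = \left(5 + I\right)^{2} I^{2} = I^{2} \left(5 + I\right)^{2}$)
$- 141 Z{\left(g{\left(3,x{\left(6 \right)} \right)} \right)} + v = - 141 \cdot 3^{2} \left(5 + 3\right)^{2} - 139 = - 141 \cdot 9 \cdot 8^{2} - 139 = - 141 \cdot 9 \cdot 64 - 139 = \left(-141\right) 576 - 139 = -81216 - 139 = -81355$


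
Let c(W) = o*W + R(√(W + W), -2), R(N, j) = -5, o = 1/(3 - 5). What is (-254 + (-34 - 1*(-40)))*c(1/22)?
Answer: 13702/11 ≈ 1245.6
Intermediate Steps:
o = -½ (o = 1/(-2) = -½ ≈ -0.50000)
c(W) = -5 - W/2 (c(W) = -W/2 - 5 = -5 - W/2)
(-254 + (-34 - 1*(-40)))*c(1/22) = (-254 + (-34 - 1*(-40)))*(-5 - ½/22) = (-254 + (-34 + 40))*(-5 - ½*1/22) = (-254 + 6)*(-5 - 1/44) = -248*(-221/44) = 13702/11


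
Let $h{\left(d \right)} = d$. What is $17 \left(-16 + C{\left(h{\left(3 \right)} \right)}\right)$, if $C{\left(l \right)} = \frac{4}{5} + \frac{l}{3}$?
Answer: $- \frac{1207}{5} \approx -241.4$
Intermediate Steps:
$C{\left(l \right)} = \frac{4}{5} + \frac{l}{3}$ ($C{\left(l \right)} = 4 \cdot \frac{1}{5} + l \frac{1}{3} = \frac{4}{5} + \frac{l}{3}$)
$17 \left(-16 + C{\left(h{\left(3 \right)} \right)}\right) = 17 \left(-16 + \left(\frac{4}{5} + \frac{1}{3} \cdot 3\right)\right) = 17 \left(-16 + \left(\frac{4}{5} + 1\right)\right) = 17 \left(-16 + \frac{9}{5}\right) = 17 \left(- \frac{71}{5}\right) = - \frac{1207}{5}$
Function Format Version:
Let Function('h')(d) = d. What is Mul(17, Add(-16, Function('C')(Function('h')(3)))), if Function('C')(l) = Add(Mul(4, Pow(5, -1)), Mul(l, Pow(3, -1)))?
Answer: Rational(-1207, 5) ≈ -241.40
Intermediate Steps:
Function('C')(l) = Add(Rational(4, 5), Mul(Rational(1, 3), l)) (Function('C')(l) = Add(Mul(4, Rational(1, 5)), Mul(l, Rational(1, 3))) = Add(Rational(4, 5), Mul(Rational(1, 3), l)))
Mul(17, Add(-16, Function('C')(Function('h')(3)))) = Mul(17, Add(-16, Add(Rational(4, 5), Mul(Rational(1, 3), 3)))) = Mul(17, Add(-16, Add(Rational(4, 5), 1))) = Mul(17, Add(-16, Rational(9, 5))) = Mul(17, Rational(-71, 5)) = Rational(-1207, 5)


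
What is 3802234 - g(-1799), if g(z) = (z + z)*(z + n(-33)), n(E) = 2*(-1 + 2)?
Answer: -2663372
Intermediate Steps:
n(E) = 2 (n(E) = 2*1 = 2)
g(z) = 2*z*(2 + z) (g(z) = (z + z)*(z + 2) = (2*z)*(2 + z) = 2*z*(2 + z))
3802234 - g(-1799) = 3802234 - 2*(-1799)*(2 - 1799) = 3802234 - 2*(-1799)*(-1797) = 3802234 - 1*6465606 = 3802234 - 6465606 = -2663372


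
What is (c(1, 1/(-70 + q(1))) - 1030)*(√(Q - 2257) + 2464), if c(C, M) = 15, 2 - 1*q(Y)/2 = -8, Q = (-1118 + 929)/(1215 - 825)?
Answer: -2500960 - 203*I*√38151490/26 ≈ -2.501e+6 - 48226.0*I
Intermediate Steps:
Q = -63/130 (Q = -189/390 = -189*1/390 = -63/130 ≈ -0.48462)
q(Y) = 20 (q(Y) = 4 - 2*(-8) = 4 + 16 = 20)
(c(1, 1/(-70 + q(1))) - 1030)*(√(Q - 2257) + 2464) = (15 - 1030)*(√(-63/130 - 2257) + 2464) = -1015*(√(-293473/130) + 2464) = -1015*(I*√38151490/130 + 2464) = -1015*(2464 + I*√38151490/130) = -2500960 - 203*I*√38151490/26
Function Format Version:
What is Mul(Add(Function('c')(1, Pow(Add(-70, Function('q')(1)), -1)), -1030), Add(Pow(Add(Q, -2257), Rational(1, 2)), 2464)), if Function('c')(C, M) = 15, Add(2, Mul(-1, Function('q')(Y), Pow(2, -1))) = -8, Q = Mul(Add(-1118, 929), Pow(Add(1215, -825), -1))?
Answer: Add(-2500960, Mul(Rational(-203, 26), I, Pow(38151490, Rational(1, 2)))) ≈ Add(-2.5010e+6, Mul(-48226., I))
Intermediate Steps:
Q = Rational(-63, 130) (Q = Mul(-189, Pow(390, -1)) = Mul(-189, Rational(1, 390)) = Rational(-63, 130) ≈ -0.48462)
Function('q')(Y) = 20 (Function('q')(Y) = Add(4, Mul(-2, -8)) = Add(4, 16) = 20)
Mul(Add(Function('c')(1, Pow(Add(-70, Function('q')(1)), -1)), -1030), Add(Pow(Add(Q, -2257), Rational(1, 2)), 2464)) = Mul(Add(15, -1030), Add(Pow(Add(Rational(-63, 130), -2257), Rational(1, 2)), 2464)) = Mul(-1015, Add(Pow(Rational(-293473, 130), Rational(1, 2)), 2464)) = Mul(-1015, Add(Mul(Rational(1, 130), I, Pow(38151490, Rational(1, 2))), 2464)) = Mul(-1015, Add(2464, Mul(Rational(1, 130), I, Pow(38151490, Rational(1, 2))))) = Add(-2500960, Mul(Rational(-203, 26), I, Pow(38151490, Rational(1, 2))))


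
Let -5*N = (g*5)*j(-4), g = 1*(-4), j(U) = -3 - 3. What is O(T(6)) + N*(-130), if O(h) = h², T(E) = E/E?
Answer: 3121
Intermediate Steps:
j(U) = -6
g = -4
T(E) = 1
N = -24 (N = -(-4*5)*(-6)/5 = -(-4)*(-6) = -⅕*120 = -24)
O(T(6)) + N*(-130) = 1² - 24*(-130) = 1 + 3120 = 3121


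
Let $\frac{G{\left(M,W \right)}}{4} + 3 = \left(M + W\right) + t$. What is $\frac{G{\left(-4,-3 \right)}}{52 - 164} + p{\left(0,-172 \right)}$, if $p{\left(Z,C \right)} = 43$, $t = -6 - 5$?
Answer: $\frac{175}{4} \approx 43.75$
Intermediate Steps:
$t = -11$ ($t = -6 - 5 = -11$)
$G{\left(M,W \right)} = -56 + 4 M + 4 W$ ($G{\left(M,W \right)} = -12 + 4 \left(\left(M + W\right) - 11\right) = -12 + 4 \left(-11 + M + W\right) = -12 + \left(-44 + 4 M + 4 W\right) = -56 + 4 M + 4 W$)
$\frac{G{\left(-4,-3 \right)}}{52 - 164} + p{\left(0,-172 \right)} = \frac{-56 + 4 \left(-4\right) + 4 \left(-3\right)}{52 - 164} + 43 = \frac{-56 - 16 - 12}{-112} + 43 = \left(-84\right) \left(- \frac{1}{112}\right) + 43 = \frac{3}{4} + 43 = \frac{175}{4}$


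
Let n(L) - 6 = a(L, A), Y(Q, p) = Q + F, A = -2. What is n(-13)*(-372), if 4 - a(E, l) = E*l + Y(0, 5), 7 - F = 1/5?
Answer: 42408/5 ≈ 8481.6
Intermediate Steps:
F = 34/5 (F = 7 - 1/5 = 34/5 ≈ 6.8000)
Y(Q, p) = 34/5 + Q (Y(Q, p) = Q + 34/5 = 34/5 + Q)
a(E, l) = -14/5 - E*l (a(E, l) = 4 - (E*l + (34/5 + 0)) = 4 - (E*l + 34/5) = 4 - (34/5 + E*l) = 4 + (-34/5 - E*l) = -14/5 - E*l)
n(L) = 16/5 + 2*L (n(L) = 6 + (-14/5 - 1*L*(-2)) = 6 + (-14/5 + 2*L) = 16/5 + 2*L)
n(-13)*(-372) = (16/5 + 2*(-13))*(-372) = (16/5 - 26)*(-372) = -114/5*(-372) = 42408/5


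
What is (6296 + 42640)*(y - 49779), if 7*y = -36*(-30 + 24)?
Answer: -17041325832/7 ≈ -2.4345e+9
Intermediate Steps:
y = 216/7 (y = (-36*(-30 + 24))/7 = (-36*(-6))/7 = (1/7)*216 = 216/7 ≈ 30.857)
(6296 + 42640)*(y - 49779) = (6296 + 42640)*(216/7 - 49779) = 48936*(-348237/7) = -17041325832/7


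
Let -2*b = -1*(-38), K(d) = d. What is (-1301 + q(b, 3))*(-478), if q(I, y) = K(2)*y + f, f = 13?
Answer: 612796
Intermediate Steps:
b = -19 (b = -(-1)*(-38)/2 = -½*38 = -19)
q(I, y) = 13 + 2*y (q(I, y) = 2*y + 13 = 13 + 2*y)
(-1301 + q(b, 3))*(-478) = (-1301 + (13 + 2*3))*(-478) = (-1301 + (13 + 6))*(-478) = (-1301 + 19)*(-478) = -1282*(-478) = 612796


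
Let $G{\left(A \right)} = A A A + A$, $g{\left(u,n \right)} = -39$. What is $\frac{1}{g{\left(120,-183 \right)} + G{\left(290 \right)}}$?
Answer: $\frac{1}{24389251} \approx 4.1002 \cdot 10^{-8}$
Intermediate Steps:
$G{\left(A \right)} = A + A^{3}$ ($G{\left(A \right)} = A^{2} A + A = A^{3} + A = A + A^{3}$)
$\frac{1}{g{\left(120,-183 \right)} + G{\left(290 \right)}} = \frac{1}{-39 + \left(290 + 290^{3}\right)} = \frac{1}{-39 + \left(290 + 24389000\right)} = \frac{1}{-39 + 24389290} = \frac{1}{24389251}$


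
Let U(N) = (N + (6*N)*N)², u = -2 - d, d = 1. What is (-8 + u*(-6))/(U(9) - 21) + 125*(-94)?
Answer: -1439398495/122502 ≈ -11750.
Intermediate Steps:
u = -3 (u = -2 - 1*1 = -2 - 1 = -3)
U(N) = (N + 6*N²)²
(-8 + u*(-6))/(U(9) - 21) + 125*(-94) = (-8 - 3*(-6))/(9²*(1 + 6*9)² - 21) + 125*(-94) = (-8 + 18)/(81*(1 + 54)² - 21) - 11750 = 10/(81*55² - 21) - 11750 = 10/(81*3025 - 21) - 11750 = 10/(245025 - 21) - 11750 = 10/245004 - 11750 = 10*(1/245004) - 11750 = 5/122502 - 11750 = -1439398495/122502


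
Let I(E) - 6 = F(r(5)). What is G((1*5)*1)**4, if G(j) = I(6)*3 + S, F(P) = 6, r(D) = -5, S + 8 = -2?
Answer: 456976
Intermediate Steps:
S = -10 (S = -8 - 2 = -10)
I(E) = 12 (I(E) = 6 + 6 = 12)
G(j) = 26 (G(j) = 12*3 - 10 = 36 - 10 = 26)
G((1*5)*1)**4 = 26**4 = 456976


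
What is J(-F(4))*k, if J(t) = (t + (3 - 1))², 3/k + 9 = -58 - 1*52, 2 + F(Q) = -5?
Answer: -243/119 ≈ -2.0420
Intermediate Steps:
F(Q) = -7 (F(Q) = -2 - 5 = -7)
k = -3/119 (k = 3/(-9 + (-58 - 1*52)) = 3/(-9 + (-58 - 52)) = 3/(-9 - 110) = 3/(-119) = 3*(-1/119) = -3/119 ≈ -0.025210)
J(t) = (2 + t)² (J(t) = (t + 2)² = (2 + t)²)
J(-F(4))*k = (2 - 1*(-7))²*(-3/119) = (2 + 7)²*(-3/119) = 9²*(-3/119) = 81*(-3/119) = -243/119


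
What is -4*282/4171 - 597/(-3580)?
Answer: -1548153/14932180 ≈ -0.10368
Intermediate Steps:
-4*282/4171 - 597/(-3580) = -1128*1/4171 - 597*(-1/3580) = -1128/4171 + 597/3580 = -1548153/14932180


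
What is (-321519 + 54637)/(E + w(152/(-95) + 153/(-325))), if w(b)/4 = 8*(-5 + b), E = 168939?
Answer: -86736650/54831639 ≈ -1.5819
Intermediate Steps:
w(b) = -160 + 32*b (w(b) = 4*(8*(-5 + b)) = 4*(-40 + 8*b) = -160 + 32*b)
(-321519 + 54637)/(E + w(152/(-95) + 153/(-325))) = (-321519 + 54637)/(168939 + (-160 + 32*(152/(-95) + 153/(-325)))) = -266882/(168939 + (-160 + 32*(152*(-1/95) + 153*(-1/325)))) = -266882/(168939 + (-160 + 32*(-8/5 - 153/325))) = -266882/(168939 + (-160 + 32*(-673/325))) = -266882/(168939 + (-160 - 21536/325)) = -266882/(168939 - 73536/325) = -266882/54831639/325 = -266882*325/54831639 = -86736650/54831639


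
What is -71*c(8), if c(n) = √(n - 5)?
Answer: -71*√3 ≈ -122.98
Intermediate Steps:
c(n) = √(-5 + n)
-71*c(8) = -71*√(-5 + 8) = -71*√3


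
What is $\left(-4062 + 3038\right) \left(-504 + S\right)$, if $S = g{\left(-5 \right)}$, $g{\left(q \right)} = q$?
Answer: $521216$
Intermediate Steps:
$S = -5$
$\left(-4062 + 3038\right) \left(-504 + S\right) = \left(-4062 + 3038\right) \left(-504 - 5\right) = \left(-1024\right) \left(-509\right) = 521216$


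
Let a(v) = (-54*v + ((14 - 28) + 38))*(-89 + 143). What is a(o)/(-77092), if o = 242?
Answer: 176094/19273 ≈ 9.1368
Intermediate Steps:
a(v) = 1296 - 2916*v (a(v) = (-54*v + (-14 + 38))*54 = (-54*v + 24)*54 = (24 - 54*v)*54 = 1296 - 2916*v)
a(o)/(-77092) = (1296 - 2916*242)/(-77092) = (1296 - 705672)*(-1/77092) = -704376*(-1/77092) = 176094/19273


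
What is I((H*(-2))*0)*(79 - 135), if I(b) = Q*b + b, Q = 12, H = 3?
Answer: 0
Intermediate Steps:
I(b) = 13*b (I(b) = 12*b + b = 13*b)
I((H*(-2))*0)*(79 - 135) = (13*((3*(-2))*0))*(79 - 135) = (13*(-6*0))*(-56) = (13*0)*(-56) = 0*(-56) = 0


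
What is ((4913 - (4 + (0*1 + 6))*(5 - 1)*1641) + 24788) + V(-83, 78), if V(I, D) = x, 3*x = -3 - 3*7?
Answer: -35947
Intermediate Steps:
x = -8 (x = (-3 - 3*7)/3 = (-3 - 21)/3 = (⅓)*(-24) = -8)
V(I, D) = -8
((4913 - (4 + (0*1 + 6))*(5 - 1)*1641) + 24788) + V(-83, 78) = ((4913 - (4 + (0*1 + 6))*(5 - 1)*1641) + 24788) - 8 = ((4913 - (4 + (0 + 6))*4*1641) + 24788) - 8 = ((4913 - (4 + 6)*4*1641) + 24788) - 8 = ((4913 - 10*4*1641) + 24788) - 8 = ((4913 - 40*1641) + 24788) - 8 = ((4913 - 1*65640) + 24788) - 8 = ((4913 - 65640) + 24788) - 8 = (-60727 + 24788) - 8 = -35939 - 8 = -35947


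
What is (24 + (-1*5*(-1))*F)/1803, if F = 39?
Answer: 73/601 ≈ 0.12146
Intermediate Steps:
(24 + (-1*5*(-1))*F)/1803 = (24 + (-1*5*(-1))*39)/1803 = (24 - 5*(-1)*39)*(1/1803) = (24 + 5*39)*(1/1803) = (24 + 195)*(1/1803) = 219*(1/1803) = 73/601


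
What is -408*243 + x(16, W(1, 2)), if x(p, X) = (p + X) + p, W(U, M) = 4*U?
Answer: -99108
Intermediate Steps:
x(p, X) = X + 2*p (x(p, X) = (X + p) + p = X + 2*p)
-408*243 + x(16, W(1, 2)) = -408*243 + (4*1 + 2*16) = -99144 + (4 + 32) = -99144 + 36 = -99108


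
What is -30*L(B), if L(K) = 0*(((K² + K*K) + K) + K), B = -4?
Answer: 0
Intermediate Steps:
L(K) = 0 (L(K) = 0*(((K² + K²) + K) + K) = 0*((2*K² + K) + K) = 0*((K + 2*K²) + K) = 0*(2*K + 2*K²) = 0)
-30*L(B) = -30*0 = 0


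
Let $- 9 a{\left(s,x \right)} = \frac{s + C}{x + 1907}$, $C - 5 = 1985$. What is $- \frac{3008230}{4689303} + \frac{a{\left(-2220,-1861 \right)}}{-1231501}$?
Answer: $- \frac{11113922575195}{17324644001409} \approx -0.64151$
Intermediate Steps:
$C = 1990$ ($C = 5 + 1985 = 1990$)
$a{\left(s,x \right)} = - \frac{1990 + s}{9 \left(1907 + x\right)}$ ($a{\left(s,x \right)} = - \frac{\left(s + 1990\right) \frac{1}{x + 1907}}{9} = - \frac{\left(1990 + s\right) \frac{1}{1907 + x}}{9} = - \frac{\frac{1}{1907 + x} \left(1990 + s\right)}{9} = - \frac{1990 + s}{9 \left(1907 + x\right)}$)
$- \frac{3008230}{4689303} + \frac{a{\left(-2220,-1861 \right)}}{-1231501} = - \frac{3008230}{4689303} + \frac{\frac{1}{9} \frac{1}{1907 - 1861} \left(-1990 - -2220\right)}{-1231501} = \left(-3008230\right) \frac{1}{4689303} + \frac{-1990 + 2220}{9 \cdot 46} \left(- \frac{1}{1231501}\right) = - \frac{3008230}{4689303} + \frac{1}{9} \cdot \frac{1}{46} \cdot 230 \left(- \frac{1}{1231501}\right) = - \frac{3008230}{4689303} + \frac{5}{9} \left(- \frac{1}{1231501}\right) = - \frac{3008230}{4689303} - \frac{5}{11083509} = - \frac{11113922575195}{17324644001409}$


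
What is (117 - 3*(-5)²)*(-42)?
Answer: -1764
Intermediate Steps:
(117 - 3*(-5)²)*(-42) = (117 - 3*25)*(-42) = (117 - 75)*(-42) = 42*(-42) = -1764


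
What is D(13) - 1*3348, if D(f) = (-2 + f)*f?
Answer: -3205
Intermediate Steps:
D(f) = f*(-2 + f)
D(13) - 1*3348 = 13*(-2 + 13) - 1*3348 = 13*11 - 3348 = 143 - 3348 = -3205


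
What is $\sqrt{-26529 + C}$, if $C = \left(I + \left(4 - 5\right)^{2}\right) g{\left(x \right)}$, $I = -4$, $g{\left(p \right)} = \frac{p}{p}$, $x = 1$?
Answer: $6 i \sqrt{737} \approx 162.89 i$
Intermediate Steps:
$g{\left(p \right)} = 1$
$C = -3$ ($C = \left(-4 + \left(4 - 5\right)^{2}\right) 1 = \left(-4 + \left(-1\right)^{2}\right) 1 = \left(-4 + 1\right) 1 = \left(-3\right) 1 = -3$)
$\sqrt{-26529 + C} = \sqrt{-26529 - 3} = \sqrt{-26532} = 6 i \sqrt{737}$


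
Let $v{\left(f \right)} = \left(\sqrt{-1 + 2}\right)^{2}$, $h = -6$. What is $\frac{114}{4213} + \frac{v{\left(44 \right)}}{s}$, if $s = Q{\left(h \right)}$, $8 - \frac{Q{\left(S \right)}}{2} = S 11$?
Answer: $\frac{21085}{623524} \approx 0.033816$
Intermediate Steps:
$v{\left(f \right)} = 1$ ($v{\left(f \right)} = \left(\sqrt{1}\right)^{2} = 1^{2} = 1$)
$Q{\left(S \right)} = 16 - 22 S$ ($Q{\left(S \right)} = 16 - 2 S 11 = 16 - 2 \cdot 11 S = 16 - 22 S$)
$s = 148$ ($s = 16 - -132 = 16 + 132 = 148$)
$\frac{114}{4213} + \frac{v{\left(44 \right)}}{s} = \frac{114}{4213} + 1 \cdot \frac{1}{148} = 114 \cdot \frac{1}{4213} + 1 \cdot \frac{1}{148} = \frac{114}{4213} + \frac{1}{148} = \frac{21085}{623524}$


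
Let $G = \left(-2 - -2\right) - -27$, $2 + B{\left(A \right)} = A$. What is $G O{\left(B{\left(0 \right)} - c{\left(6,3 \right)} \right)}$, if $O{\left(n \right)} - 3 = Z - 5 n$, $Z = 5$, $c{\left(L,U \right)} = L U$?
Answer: $2916$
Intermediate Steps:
$B{\left(A \right)} = -2 + A$
$O{\left(n \right)} = 8 - 5 n$ ($O{\left(n \right)} = 3 - \left(-5 + 5 n\right) = 8 - 5 n$)
$G = 27$ ($G = \left(-2 + 2\right) + 27 = 0 + 27 = 27$)
$G O{\left(B{\left(0 \right)} - c{\left(6,3 \right)} \right)} = 27 \left(8 - 5 \left(\left(-2 + 0\right) - 6 \cdot 3\right)\right) = 27 \left(8 - 5 \left(-2 - 18\right)\right) = 27 \left(8 - -100\right) = 27 \left(8 + 100\right) = 27 \cdot 108 = 2916$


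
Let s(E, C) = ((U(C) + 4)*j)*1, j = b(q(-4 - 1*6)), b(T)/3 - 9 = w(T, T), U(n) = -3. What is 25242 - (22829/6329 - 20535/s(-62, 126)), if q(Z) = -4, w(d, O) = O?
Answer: 168398190/6329 ≈ 26607.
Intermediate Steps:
b(T) = 27 + 3*T
j = 15 (j = 27 + 3*(-4) = 27 - 12 = 15)
s(E, C) = 15 (s(E, C) = ((-3 + 4)*15)*1 = (1*15)*1 = 15*1 = 15)
25242 - (22829/6329 - 20535/s(-62, 126)) = 25242 - (22829/6329 - 20535/15) = 25242 - (22829*(1/6329) - 20535*1/15) = 25242 - (22829/6329 - 1369) = 25242 - 1*(-8641572/6329) = 25242 + 8641572/6329 = 168398190/6329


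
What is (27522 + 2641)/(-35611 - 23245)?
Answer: -4309/8408 ≈ -0.51249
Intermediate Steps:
(27522 + 2641)/(-35611 - 23245) = 30163/(-58856) = 30163*(-1/58856) = -4309/8408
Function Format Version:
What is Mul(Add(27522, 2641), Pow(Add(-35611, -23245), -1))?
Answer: Rational(-4309, 8408) ≈ -0.51249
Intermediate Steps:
Mul(Add(27522, 2641), Pow(Add(-35611, -23245), -1)) = Mul(30163, Pow(-58856, -1)) = Mul(30163, Rational(-1, 58856)) = Rational(-4309, 8408)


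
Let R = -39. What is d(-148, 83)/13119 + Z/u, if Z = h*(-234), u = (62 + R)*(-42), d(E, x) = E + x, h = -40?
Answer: -20476105/2112159 ≈ -9.6944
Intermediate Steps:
u = -966 (u = (62 - 39)*(-42) = 23*(-42) = -966)
Z = 9360 (Z = -40*(-234) = 9360)
d(-148, 83)/13119 + Z/u = (-148 + 83)/13119 + 9360/(-966) = -65*1/13119 + 9360*(-1/966) = -65/13119 - 1560/161 = -20476105/2112159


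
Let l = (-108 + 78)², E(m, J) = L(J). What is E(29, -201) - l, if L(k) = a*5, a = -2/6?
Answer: -2705/3 ≈ -901.67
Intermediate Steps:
a = -⅓ (a = -2*⅙ = -⅓ ≈ -0.33333)
L(k) = -5/3 (L(k) = -⅓*5 = -5/3)
E(m, J) = -5/3
l = 900 (l = (-30)² = 900)
E(29, -201) - l = -5/3 - 1*900 = -5/3 - 900 = -2705/3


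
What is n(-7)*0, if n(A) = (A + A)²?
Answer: 0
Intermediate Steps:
n(A) = 4*A² (n(A) = (2*A)² = 4*A²)
n(-7)*0 = (4*(-7)²)*0 = (4*49)*0 = 196*0 = 0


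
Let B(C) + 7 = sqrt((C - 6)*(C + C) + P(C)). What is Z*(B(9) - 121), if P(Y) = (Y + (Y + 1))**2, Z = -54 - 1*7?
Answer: 7808 - 61*sqrt(415) ≈ 6565.3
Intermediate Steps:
Z = -61 (Z = -54 - 7 = -61)
P(Y) = (1 + 2*Y)**2 (P(Y) = (Y + (1 + Y))**2 = (1 + 2*Y)**2)
B(C) = -7 + sqrt((1 + 2*C)**2 + 2*C*(-6 + C)) (B(C) = -7 + sqrt((C - 6)*(C + C) + (1 + 2*C)**2) = -7 + sqrt((-6 + C)*(2*C) + (1 + 2*C)**2) = -7 + sqrt(2*C*(-6 + C) + (1 + 2*C)**2) = -7 + sqrt((1 + 2*C)**2 + 2*C*(-6 + C)))
Z*(B(9) - 121) = -61*((-7 + sqrt(1 - 8*9 + 6*9**2)) - 121) = -61*((-7 + sqrt(1 - 72 + 6*81)) - 121) = -61*((-7 + sqrt(1 - 72 + 486)) - 121) = -61*((-7 + sqrt(415)) - 121) = -61*(-128 + sqrt(415)) = 7808 - 61*sqrt(415)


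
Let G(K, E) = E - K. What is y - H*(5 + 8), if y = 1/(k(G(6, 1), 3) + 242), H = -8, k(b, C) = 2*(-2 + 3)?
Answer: 25377/244 ≈ 104.00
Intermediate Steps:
k(b, C) = 2 (k(b, C) = 2*1 = 2)
y = 1/244 (y = 1/(2 + 242) = 1/244 ≈ 0.0040984)
y - H*(5 + 8) = 1/244 - (-8)*(5 + 8) = 1/244 - (-8)*13 = 1/244 - 1*(-104) = 1/244 + 104 = 25377/244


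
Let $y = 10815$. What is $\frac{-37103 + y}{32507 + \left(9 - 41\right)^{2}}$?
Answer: $- \frac{26288}{33531} \approx -0.78399$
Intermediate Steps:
$\frac{-37103 + y}{32507 + \left(9 - 41\right)^{2}} = \frac{-37103 + 10815}{32507 + \left(9 - 41\right)^{2}} = - \frac{26288}{32507 + \left(-32\right)^{2}} = - \frac{26288}{32507 + 1024} = - \frac{26288}{33531}$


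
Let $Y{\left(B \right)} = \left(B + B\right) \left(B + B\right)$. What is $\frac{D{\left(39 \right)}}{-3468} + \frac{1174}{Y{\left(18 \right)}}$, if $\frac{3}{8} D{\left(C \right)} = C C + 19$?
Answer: $- \frac{52117}{187272} \approx -0.2783$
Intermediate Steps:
$Y{\left(B \right)} = 4 B^{2}$ ($Y{\left(B \right)} = 2 B 2 B = 4 B^{2}$)
$D{\left(C \right)} = \frac{152}{3} + \frac{8 C^{2}}{3}$ ($D{\left(C \right)} = \frac{8 \left(C C + 19\right)}{3} = \frac{8 \left(C^{2} + 19\right)}{3} = \frac{8 \left(19 + C^{2}\right)}{3} = \frac{152}{3} + \frac{8 C^{2}}{3}$)
$\frac{D{\left(39 \right)}}{-3468} + \frac{1174}{Y{\left(18 \right)}} = \frac{\frac{152}{3} + \frac{8 \cdot 39^{2}}{3}}{-3468} + \frac{1174}{4 \cdot 18^{2}} = \left(\frac{152}{3} + \frac{8}{3} \cdot 1521\right) \left(- \frac{1}{3468}\right) + \frac{1174}{4 \cdot 324} = \left(\frac{152}{3} + 4056\right) \left(- \frac{1}{3468}\right) + \frac{1174}{1296} = \frac{12320}{3} \left(- \frac{1}{3468}\right) + 1174 \cdot \frac{1}{1296} = - \frac{3080}{2601} + \frac{587}{648} = - \frac{52117}{187272}$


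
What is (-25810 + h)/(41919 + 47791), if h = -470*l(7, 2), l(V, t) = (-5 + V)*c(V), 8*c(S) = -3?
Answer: -10183/35884 ≈ -0.28378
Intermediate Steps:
c(S) = -3/8 (c(S) = (⅛)*(-3) = -3/8)
l(V, t) = 15/8 - 3*V/8 (l(V, t) = (-5 + V)*(-3/8) = 15/8 - 3*V/8)
h = 705/2 (h = -470*(15/8 - 3/8*7) = -470*(15/8 - 21/8) = -470*(-¾) = 705/2 ≈ 352.50)
(-25810 + h)/(41919 + 47791) = (-25810 + 705/2)/(41919 + 47791) = -50915/2/89710 = -50915/2*1/89710 = -10183/35884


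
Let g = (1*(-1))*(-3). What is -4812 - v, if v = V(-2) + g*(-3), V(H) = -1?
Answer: -4802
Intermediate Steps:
g = 3 (g = -1*(-3) = 3)
v = -10 (v = -1 + 3*(-3) = -1 - 9 = -10)
-4812 - v = -4812 - 1*(-10) = -4812 + 10 = -4802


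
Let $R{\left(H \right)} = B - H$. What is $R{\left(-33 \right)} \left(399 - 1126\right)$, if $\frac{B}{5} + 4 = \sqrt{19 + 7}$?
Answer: $-9451 - 3635 \sqrt{26} \approx -27986.0$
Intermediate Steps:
$B = -20 + 5 \sqrt{26}$ ($B = -20 + 5 \sqrt{19 + 7} = -20 + 5 \sqrt{26} \approx 5.4951$)
$R{\left(H \right)} = -20 - H + 5 \sqrt{26}$ ($R{\left(H \right)} = \left(-20 + 5 \sqrt{26}\right) - H = -20 - H + 5 \sqrt{26}$)
$R{\left(-33 \right)} \left(399 - 1126\right) = \left(-20 - -33 + 5 \sqrt{26}\right) \left(399 - 1126\right) = \left(-20 + 33 + 5 \sqrt{26}\right) \left(-727\right) = \left(13 + 5 \sqrt{26}\right) \left(-727\right) = -9451 - 3635 \sqrt{26}$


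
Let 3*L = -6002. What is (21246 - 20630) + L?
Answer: -4154/3 ≈ -1384.7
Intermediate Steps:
L = -6002/3 (L = (1/3)*(-6002) = -6002/3 ≈ -2000.7)
(21246 - 20630) + L = (21246 - 20630) - 6002/3 = 616 - 6002/3 = -4154/3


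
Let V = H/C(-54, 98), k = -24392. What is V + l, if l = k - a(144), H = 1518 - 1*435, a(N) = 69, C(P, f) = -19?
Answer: -24518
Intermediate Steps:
H = 1083 (H = 1518 - 435 = 1083)
V = -57 (V = 1083/(-19) = 1083*(-1/19) = -57)
l = -24461 (l = -24392 - 1*69 = -24392 - 69 = -24461)
V + l = -57 - 24461 = -24518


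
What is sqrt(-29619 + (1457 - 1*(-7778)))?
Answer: 28*I*sqrt(26) ≈ 142.77*I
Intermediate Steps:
sqrt(-29619 + (1457 - 1*(-7778))) = sqrt(-29619 + (1457 + 7778)) = sqrt(-29619 + 9235) = sqrt(-20384) = 28*I*sqrt(26)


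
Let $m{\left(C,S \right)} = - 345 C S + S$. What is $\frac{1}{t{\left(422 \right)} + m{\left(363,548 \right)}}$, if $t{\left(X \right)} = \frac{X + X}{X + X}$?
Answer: $- \frac{1}{68628231} \approx -1.4571 \cdot 10^{-8}$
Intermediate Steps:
$t{\left(X \right)} = 1$ ($t{\left(X \right)} = \frac{2 X}{2 X} = 2 X \frac{1}{2 X} = 1$)
$m{\left(C,S \right)} = S - 345 C S$ ($m{\left(C,S \right)} = - 345 C S + S = S - 345 C S$)
$\frac{1}{t{\left(422 \right)} + m{\left(363,548 \right)}} = \frac{1}{1 + 548 \left(1 - 125235\right)} = \frac{1}{1 + 548 \left(-125234\right)} = \frac{1}{1 - 68628232} = \frac{1}{-68628231} = - \frac{1}{68628231}$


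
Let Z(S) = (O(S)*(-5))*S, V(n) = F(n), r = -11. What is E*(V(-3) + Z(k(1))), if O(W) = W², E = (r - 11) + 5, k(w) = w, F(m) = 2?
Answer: 51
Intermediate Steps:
V(n) = 2
E = -17 (E = (-11 - 11) + 5 = -22 + 5 = -17)
Z(S) = -5*S³ (Z(S) = (S²*(-5))*S = (-5*S²)*S = -5*S³)
E*(V(-3) + Z(k(1))) = -17*(2 - 5*1³) = -17*(2 - 5*1) = -17*(2 - 5) = -17*(-3) = 51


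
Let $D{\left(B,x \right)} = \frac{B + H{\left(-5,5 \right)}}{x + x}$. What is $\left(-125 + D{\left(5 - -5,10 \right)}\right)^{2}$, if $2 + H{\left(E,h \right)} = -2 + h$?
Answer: $\frac{6195121}{400} \approx 15488.0$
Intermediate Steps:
$H{\left(E,h \right)} = -4 + h$ ($H{\left(E,h \right)} = -2 + \left(-2 + h\right) = -4 + h$)
$D{\left(B,x \right)} = \frac{1 + B}{2 x}$ ($D{\left(B,x \right)} = \frac{B + \left(-4 + 5\right)}{x + x} = \frac{B + 1}{2 x} = \left(1 + B\right) \frac{1}{2 x} = \frac{1 + B}{2 x}$)
$\left(-125 + D{\left(5 - -5,10 \right)}\right)^{2} = \left(-125 + \frac{1 + \left(5 - -5\right)}{2 \cdot 10}\right)^{2} = \left(-125 + \frac{1}{2} \cdot \frac{1}{10} \left(1 + \left(5 + 5\right)\right)\right)^{2} = \left(-125 + \frac{1}{2} \cdot \frac{1}{10} \left(1 + 10\right)\right)^{2} = \left(-125 + \frac{1}{2} \cdot \frac{1}{10} \cdot 11\right)^{2} = \left(-125 + \frac{11}{20}\right)^{2} = \left(- \frac{2489}{20}\right)^{2} = \frac{6195121}{400}$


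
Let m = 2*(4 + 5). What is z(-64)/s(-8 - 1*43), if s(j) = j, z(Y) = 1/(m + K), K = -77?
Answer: 1/3009 ≈ 0.00033234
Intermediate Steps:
m = 18 (m = 2*9 = 18)
z(Y) = -1/59 (z(Y) = 1/(18 - 77) = 1/(-59) = -1/59)
z(-64)/s(-8 - 1*43) = -1/(59*(-8 - 1*43)) = -1/(59*(-8 - 43)) = -1/59/(-51) = -1/59*(-1/51) = 1/3009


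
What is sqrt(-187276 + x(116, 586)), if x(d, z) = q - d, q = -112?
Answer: 4*I*sqrt(11719) ≈ 433.02*I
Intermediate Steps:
x(d, z) = -112 - d
sqrt(-187276 + x(116, 586)) = sqrt(-187276 + (-112 - 1*116)) = sqrt(-187276 + (-112 - 116)) = sqrt(-187276 - 228) = sqrt(-187504) = 4*I*sqrt(11719)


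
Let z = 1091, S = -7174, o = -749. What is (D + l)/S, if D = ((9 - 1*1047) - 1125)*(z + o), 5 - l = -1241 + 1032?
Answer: 369766/3587 ≈ 103.08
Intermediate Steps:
l = 214 (l = 5 - (-1241 + 1032) = 5 - 1*(-209) = 5 + 209 = 214)
D = -739746 (D = ((9 - 1*1047) - 1125)*(1091 - 749) = ((9 - 1047) - 1125)*342 = (-1038 - 1125)*342 = -2163*342 = -739746)
(D + l)/S = (-739746 + 214)/(-7174) = -739532*(-1/7174) = 369766/3587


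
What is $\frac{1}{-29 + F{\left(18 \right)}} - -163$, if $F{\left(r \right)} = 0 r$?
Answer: $\frac{4726}{29} \approx 162.97$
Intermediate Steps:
$F{\left(r \right)} = 0$
$\frac{1}{-29 + F{\left(18 \right)}} - -163 = \frac{1}{-29 + 0} - -163 = \frac{1}{-29} + 163 = - \frac{1}{29} + 163 = \frac{4726}{29}$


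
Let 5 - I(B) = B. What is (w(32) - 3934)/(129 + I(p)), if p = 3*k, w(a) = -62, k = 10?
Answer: -999/26 ≈ -38.423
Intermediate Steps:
p = 30 (p = 3*10 = 30)
I(B) = 5 - B
(w(32) - 3934)/(129 + I(p)) = (-62 - 3934)/(129 + (5 - 1*30)) = -3996/(129 + (5 - 30)) = -3996/(129 - 25) = -3996/104 = -3996*1/104 = -999/26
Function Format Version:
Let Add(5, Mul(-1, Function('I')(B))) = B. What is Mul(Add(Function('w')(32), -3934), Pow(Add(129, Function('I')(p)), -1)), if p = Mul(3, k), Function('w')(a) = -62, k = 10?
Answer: Rational(-999, 26) ≈ -38.423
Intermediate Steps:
p = 30 (p = Mul(3, 10) = 30)
Function('I')(B) = Add(5, Mul(-1, B))
Mul(Add(Function('w')(32), -3934), Pow(Add(129, Function('I')(p)), -1)) = Mul(Add(-62, -3934), Pow(Add(129, Add(5, Mul(-1, 30))), -1)) = Mul(-3996, Pow(Add(129, Add(5, -30)), -1)) = Mul(-3996, Pow(Add(129, -25), -1)) = Mul(-3996, Pow(104, -1)) = Mul(-3996, Rational(1, 104)) = Rational(-999, 26)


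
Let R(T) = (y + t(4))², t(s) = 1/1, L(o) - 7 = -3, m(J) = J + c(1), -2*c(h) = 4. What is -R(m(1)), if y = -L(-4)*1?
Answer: -9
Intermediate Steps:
c(h) = -2 (c(h) = -½*4 = -2)
m(J) = -2 + J (m(J) = J - 2 = -2 + J)
L(o) = 4 (L(o) = 7 - 3 = 4)
t(s) = 1
y = -4 (y = -1*4*1 = -4*1 = -4)
R(T) = 9 (R(T) = (-4 + 1)² = (-3)² = 9)
-R(m(1)) = -1*9 = -9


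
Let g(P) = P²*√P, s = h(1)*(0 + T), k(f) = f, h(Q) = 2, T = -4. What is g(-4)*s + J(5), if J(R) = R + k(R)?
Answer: 10 - 256*I ≈ 10.0 - 256.0*I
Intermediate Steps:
J(R) = 2*R (J(R) = R + R = 2*R)
s = -8 (s = 2*(0 - 4) = 2*(-4) = -8)
g(P) = P^(5/2)
g(-4)*s + J(5) = (-4)^(5/2)*(-8) + 2*5 = (32*I)*(-8) + 10 = -256*I + 10 = 10 - 256*I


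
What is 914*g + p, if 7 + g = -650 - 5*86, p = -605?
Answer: -994123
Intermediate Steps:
g = -1087 (g = -7 + (-650 - 5*86) = -7 + (-650 - 1*430) = -7 + (-650 - 430) = -7 - 1080 = -1087)
914*g + p = 914*(-1087) - 605 = -993518 - 605 = -994123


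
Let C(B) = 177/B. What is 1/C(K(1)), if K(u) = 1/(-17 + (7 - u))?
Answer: -1/1947 ≈ -0.00051361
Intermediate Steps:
K(u) = 1/(-10 - u)
1/C(K(1)) = 1/(177/((-1/(10 + 1)))) = 1/(177/((-1/11))) = 1/(177/((-1*1/11))) = 1/(177/(-1/11)) = 1/(177*(-11)) = 1/(-1947) = -1/1947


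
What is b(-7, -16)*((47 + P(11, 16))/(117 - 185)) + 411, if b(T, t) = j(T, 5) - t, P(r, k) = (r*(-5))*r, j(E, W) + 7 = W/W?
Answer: 8382/17 ≈ 493.06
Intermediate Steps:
j(E, W) = -6 (j(E, W) = -7 + W/W = -7 + 1 = -6)
P(r, k) = -5*r**2 (P(r, k) = (-5*r)*r = -5*r**2)
b(T, t) = -6 - t
b(-7, -16)*((47 + P(11, 16))/(117 - 185)) + 411 = (-6 - 1*(-16))*((47 - 5*11**2)/(117 - 185)) + 411 = (-6 + 16)*((47 - 5*121)/(-68)) + 411 = 10*((47 - 605)*(-1/68)) + 411 = 10*(-558*(-1/68)) + 411 = 10*(279/34) + 411 = 1395/17 + 411 = 8382/17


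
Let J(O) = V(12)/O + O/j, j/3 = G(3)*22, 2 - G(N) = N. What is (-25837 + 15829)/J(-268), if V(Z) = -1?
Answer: -88510752/35945 ≈ -2462.4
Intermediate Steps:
G(N) = 2 - N
j = -66 (j = 3*((2 - 1*3)*22) = 3*((2 - 3)*22) = 3*(-1*22) = 3*(-22) = -66)
J(O) = -1/O - O/66 (J(O) = -1/O + O/(-66) = -1/O + O*(-1/66) = -1/O - O/66)
(-25837 + 15829)/J(-268) = (-25837 + 15829)/(-1/(-268) - 1/66*(-268)) = -10008/(-1*(-1/268) + 134/33) = -10008/(1/268 + 134/33) = -10008/35945/8844 = -10008*8844/35945 = -88510752/35945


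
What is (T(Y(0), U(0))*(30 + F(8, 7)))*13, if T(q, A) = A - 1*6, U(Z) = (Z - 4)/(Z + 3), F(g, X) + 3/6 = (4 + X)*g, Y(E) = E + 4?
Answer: -33605/3 ≈ -11202.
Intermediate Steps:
Y(E) = 4 + E
F(g, X) = -½ + g*(4 + X) (F(g, X) = -½ + (4 + X)*g = -½ + g*(4 + X))
U(Z) = (-4 + Z)/(3 + Z)
T(q, A) = -6 + A (T(q, A) = A - 6 = -6 + A)
(T(Y(0), U(0))*(30 + F(8, 7)))*13 = ((-6 + (-4 + 0)/(3 + 0))*(30 + (-½ + 4*8 + 7*8)))*13 = ((-6 - 4/3)*(30 + (-½ + 32 + 56)))*13 = ((-6 + (⅓)*(-4))*(30 + 175/2))*13 = ((-6 - 4/3)*(235/2))*13 = -22/3*235/2*13 = -2585/3*13 = -33605/3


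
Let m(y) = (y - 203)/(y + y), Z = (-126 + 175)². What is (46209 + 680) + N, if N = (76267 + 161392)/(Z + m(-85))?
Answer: 9596294596/204229 ≈ 46988.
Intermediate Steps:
Z = 2401 (Z = 49² = 2401)
m(y) = (-203 + y)/(2*y) (m(y) = (-203 + y)/((2*y)) = (-203 + y)*(1/(2*y)) = (-203 + y)/(2*y))
N = 20201015/204229 (N = (76267 + 161392)/(2401 + (½)*(-203 - 85)/(-85)) = 237659/(2401 + (½)*(-1/85)*(-288)) = 237659/(2401 + 144/85) = 237659/(204229/85) = 237659*(85/204229) = 20201015/204229 ≈ 98.914)
(46209 + 680) + N = (46209 + 680) + 20201015/204229 = 46889 + 20201015/204229 = 9596294596/204229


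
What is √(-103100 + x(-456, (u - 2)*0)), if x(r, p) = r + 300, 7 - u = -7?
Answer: 2*I*√25814 ≈ 321.33*I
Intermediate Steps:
u = 14 (u = 7 - 1*(-7) = 7 + 7 = 14)
x(r, p) = 300 + r
√(-103100 + x(-456, (u - 2)*0)) = √(-103100 + (300 - 456)) = √(-103100 - 156) = √(-103256) = 2*I*√25814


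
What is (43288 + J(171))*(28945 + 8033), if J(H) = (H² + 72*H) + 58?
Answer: 3139395222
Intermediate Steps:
J(H) = 58 + H² + 72*H
(43288 + J(171))*(28945 + 8033) = (43288 + (58 + 171² + 72*171))*(28945 + 8033) = (43288 + (58 + 29241 + 12312))*36978 = (43288 + 41611)*36978 = 84899*36978 = 3139395222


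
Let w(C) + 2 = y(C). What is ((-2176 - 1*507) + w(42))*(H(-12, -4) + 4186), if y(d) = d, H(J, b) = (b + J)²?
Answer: -11740206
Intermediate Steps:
H(J, b) = (J + b)²
w(C) = -2 + C
((-2176 - 1*507) + w(42))*(H(-12, -4) + 4186) = ((-2176 - 1*507) + (-2 + 42))*((-12 - 4)² + 4186) = ((-2176 - 507) + 40)*((-16)² + 4186) = (-2683 + 40)*(256 + 4186) = -2643*4442 = -11740206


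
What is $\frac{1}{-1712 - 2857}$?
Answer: $- \frac{1}{4569} \approx -0.00021887$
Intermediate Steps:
$\frac{1}{-1712 - 2857} = \frac{1}{-4569} = - \frac{1}{4569}$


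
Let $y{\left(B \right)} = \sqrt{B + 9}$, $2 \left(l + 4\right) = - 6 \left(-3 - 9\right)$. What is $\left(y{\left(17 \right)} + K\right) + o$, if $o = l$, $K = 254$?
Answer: $286 + \sqrt{26} \approx 291.1$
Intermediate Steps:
$l = 32$ ($l = -4 + \frac{\left(-6\right) \left(-3 - 9\right)}{2} = -4 + \frac{\left(-6\right) \left(-12\right)}{2} = -4 + \frac{1}{2} \cdot 72 = -4 + 36 = 32$)
$y{\left(B \right)} = \sqrt{9 + B}$
$o = 32$
$\left(y{\left(17 \right)} + K\right) + o = \left(\sqrt{9 + 17} + 254\right) + 32 = \left(\sqrt{26} + 254\right) + 32 = \left(254 + \sqrt{26}\right) + 32 = 286 + \sqrt{26}$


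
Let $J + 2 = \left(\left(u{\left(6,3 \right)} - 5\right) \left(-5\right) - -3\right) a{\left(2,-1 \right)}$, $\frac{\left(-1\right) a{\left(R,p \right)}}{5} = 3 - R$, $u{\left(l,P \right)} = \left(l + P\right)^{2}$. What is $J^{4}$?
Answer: $12571910484721$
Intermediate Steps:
$u{\left(l,P \right)} = \left(P + l\right)^{2}$
$a{\left(R,p \right)} = -15 + 5 R$ ($a{\left(R,p \right)} = - 5 \left(3 - R\right) = -15 + 5 R$)
$J = 1883$ ($J = -2 + \left(\left(\left(3 + 6\right)^{2} - 5\right) \left(-5\right) - -3\right) \left(-15 + 5 \cdot 2\right) = -2 + \left(\left(9^{2} - 5\right) \left(-5\right) + 3\right) \left(-15 + 10\right) = -2 + \left(\left(81 - 5\right) \left(-5\right) + 3\right) \left(-5\right) = -2 + \left(76 \left(-5\right) + 3\right) \left(-5\right) = -2 + \left(-380 + 3\right) \left(-5\right) = -2 - -1885 = -2 + 1885 = 1883$)
$J^{4} = 1883^{4} = 12571910484721$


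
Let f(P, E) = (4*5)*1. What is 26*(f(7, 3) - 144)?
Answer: -3224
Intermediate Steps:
f(P, E) = 20 (f(P, E) = 20*1 = 20)
26*(f(7, 3) - 144) = 26*(20 - 144) = 26*(-124) = -3224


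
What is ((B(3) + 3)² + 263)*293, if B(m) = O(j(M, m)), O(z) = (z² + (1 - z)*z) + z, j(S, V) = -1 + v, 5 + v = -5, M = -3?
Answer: 182832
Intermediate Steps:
v = -10 (v = -5 - 5 = -10)
j(S, V) = -11 (j(S, V) = -1 - 10 = -11)
O(z) = z + z² + z*(1 - z) (O(z) = (z² + z*(1 - z)) + z = z + z² + z*(1 - z))
B(m) = -22 (B(m) = 2*(-11) = -22)
((B(3) + 3)² + 263)*293 = ((-22 + 3)² + 263)*293 = ((-19)² + 263)*293 = (361 + 263)*293 = 624*293 = 182832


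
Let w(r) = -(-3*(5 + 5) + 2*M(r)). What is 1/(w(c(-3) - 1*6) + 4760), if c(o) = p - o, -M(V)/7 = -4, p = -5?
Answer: 1/4734 ≈ 0.00021124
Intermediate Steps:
M(V) = 28 (M(V) = -7*(-4) = 28)
c(o) = -5 - o
w(r) = -26 (w(r) = -(-3*(5 + 5) + 2*28) = -(-3*10 + 56) = -(-30 + 56) = -1*26 = -26)
1/(w(c(-3) - 1*6) + 4760) = 1/(-26 + 4760) = 1/4734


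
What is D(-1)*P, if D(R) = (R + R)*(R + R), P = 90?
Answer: 360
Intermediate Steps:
D(R) = 4*R² (D(R) = (2*R)*(2*R) = 4*R²)
D(-1)*P = (4*(-1)²)*90 = (4*1)*90 = 4*90 = 360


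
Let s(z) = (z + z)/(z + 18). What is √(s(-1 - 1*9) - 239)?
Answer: I*√966/2 ≈ 15.54*I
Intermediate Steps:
s(z) = 2*z/(18 + z) (s(z) = (2*z)/(18 + z) = 2*z/(18 + z))
√(s(-1 - 1*9) - 239) = √(2*(-1 - 1*9)/(18 + (-1 - 1*9)) - 239) = √(2*(-1 - 9)/(18 + (-1 - 9)) - 239) = √(2*(-10)/(18 - 10) - 239) = √(2*(-10)/8 - 239) = √(2*(-10)*(⅛) - 239) = √(-5/2 - 239) = √(-483/2) = I*√966/2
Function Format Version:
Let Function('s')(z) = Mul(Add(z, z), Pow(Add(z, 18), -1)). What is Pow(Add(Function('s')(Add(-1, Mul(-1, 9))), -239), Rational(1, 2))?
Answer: Mul(Rational(1, 2), I, Pow(966, Rational(1, 2))) ≈ Mul(15.540, I)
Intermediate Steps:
Function('s')(z) = Mul(2, z, Pow(Add(18, z), -1)) (Function('s')(z) = Mul(Mul(2, z), Pow(Add(18, z), -1)) = Mul(2, z, Pow(Add(18, z), -1)))
Pow(Add(Function('s')(Add(-1, Mul(-1, 9))), -239), Rational(1, 2)) = Pow(Add(Mul(2, Add(-1, Mul(-1, 9)), Pow(Add(18, Add(-1, Mul(-1, 9))), -1)), -239), Rational(1, 2)) = Pow(Add(Mul(2, Add(-1, -9), Pow(Add(18, Add(-1, -9)), -1)), -239), Rational(1, 2)) = Pow(Add(Mul(2, -10, Pow(Add(18, -10), -1)), -239), Rational(1, 2)) = Pow(Add(Mul(2, -10, Pow(8, -1)), -239), Rational(1, 2)) = Pow(Add(Mul(2, -10, Rational(1, 8)), -239), Rational(1, 2)) = Pow(Add(Rational(-5, 2), -239), Rational(1, 2)) = Pow(Rational(-483, 2), Rational(1, 2)) = Mul(Rational(1, 2), I, Pow(966, Rational(1, 2)))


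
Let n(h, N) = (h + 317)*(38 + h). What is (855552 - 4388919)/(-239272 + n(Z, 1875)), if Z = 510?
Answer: -1177789/71308 ≈ -16.517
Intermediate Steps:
n(h, N) = (38 + h)*(317 + h) (n(h, N) = (317 + h)*(38 + h) = (38 + h)*(317 + h))
(855552 - 4388919)/(-239272 + n(Z, 1875)) = (855552 - 4388919)/(-239272 + (12046 + 510² + 355*510)) = -3533367/(-239272 + (12046 + 260100 + 181050)) = -3533367/(-239272 + 453196) = -3533367/213924 = -3533367*1/213924 = -1177789/71308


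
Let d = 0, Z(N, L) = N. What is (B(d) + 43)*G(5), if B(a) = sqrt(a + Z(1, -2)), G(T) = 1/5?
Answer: 44/5 ≈ 8.8000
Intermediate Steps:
G(T) = 1/5
B(a) = sqrt(1 + a) (B(a) = sqrt(a + 1) = sqrt(1 + a))
(B(d) + 43)*G(5) = (sqrt(1 + 0) + 43)*(1/5) = (sqrt(1) + 43)*(1/5) = (1 + 43)*(1/5) = 44*(1/5) = 44/5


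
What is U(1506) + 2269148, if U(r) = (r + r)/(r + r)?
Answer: 2269149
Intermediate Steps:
U(r) = 1 (U(r) = (2*r)/((2*r)) = (2*r)*(1/(2*r)) = 1)
U(1506) + 2269148 = 1 + 2269148 = 2269149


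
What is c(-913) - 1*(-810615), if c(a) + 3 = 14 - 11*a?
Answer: 820669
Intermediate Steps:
c(a) = 11 - 11*a (c(a) = -3 + (14 - 11*a) = 11 - 11*a)
c(-913) - 1*(-810615) = (11 - 11*(-913)) - 1*(-810615) = (11 + 10043) + 810615 = 10054 + 810615 = 820669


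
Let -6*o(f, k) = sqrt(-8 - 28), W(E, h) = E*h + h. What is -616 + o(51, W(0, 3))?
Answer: -616 - I ≈ -616.0 - 1.0*I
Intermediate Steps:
W(E, h) = h + E*h
o(f, k) = -I (o(f, k) = -sqrt(-8 - 28)/6 = -I)
-616 + o(51, W(0, 3)) = -616 - I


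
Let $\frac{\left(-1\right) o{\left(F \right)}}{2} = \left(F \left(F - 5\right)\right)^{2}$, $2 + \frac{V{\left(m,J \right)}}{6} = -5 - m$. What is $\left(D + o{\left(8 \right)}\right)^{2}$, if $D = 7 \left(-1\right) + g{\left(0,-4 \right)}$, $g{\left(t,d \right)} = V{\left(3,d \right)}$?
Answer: $1485961$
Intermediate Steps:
$V{\left(m,J \right)} = -42 - 6 m$ ($V{\left(m,J \right)} = -12 + 6 \left(-5 - m\right) = -12 - \left(30 + 6 m\right) = -42 - 6 m$)
$g{\left(t,d \right)} = -60$ ($g{\left(t,d \right)} = -42 - 18 = -60$)
$o{\left(F \right)} = - 2 F^{2} \left(-5 + F\right)^{2}$ ($o{\left(F \right)} = - 2 \left(F \left(F - 5\right)\right)^{2} = - 2 \left(F \left(-5 + F\right)\right)^{2} = - 2 F^{2} \left(-5 + F\right)^{2}$)
$D = -67$ ($D = 7 \left(-1\right) - 60 = -7 - 60 = -67$)
$\left(D + o{\left(8 \right)}\right)^{2} = \left(-67 - 2 \cdot 8^{2} \left(-5 + 8\right)^{2}\right)^{2} = \left(-67 - 128 \cdot 3^{2}\right)^{2} = \left(-67 - 128 \cdot 9\right)^{2} = \left(-67 - 1152\right)^{2} = \left(-1219\right)^{2} = 1485961$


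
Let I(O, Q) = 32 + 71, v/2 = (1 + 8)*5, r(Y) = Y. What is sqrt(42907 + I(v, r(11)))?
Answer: sqrt(43010) ≈ 207.39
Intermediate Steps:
v = 90 (v = 2*((1 + 8)*5) = 2*(9*5) = 2*45 = 90)
I(O, Q) = 103
sqrt(42907 + I(v, r(11))) = sqrt(42907 + 103) = sqrt(43010)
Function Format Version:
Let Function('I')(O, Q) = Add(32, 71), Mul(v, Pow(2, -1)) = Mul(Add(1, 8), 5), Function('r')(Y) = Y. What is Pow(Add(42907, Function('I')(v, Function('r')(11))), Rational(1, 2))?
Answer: Pow(43010, Rational(1, 2)) ≈ 207.39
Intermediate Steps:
v = 90 (v = Mul(2, Mul(Add(1, 8), 5)) = Mul(2, Mul(9, 5)) = Mul(2, 45) = 90)
Function('I')(O, Q) = 103
Pow(Add(42907, Function('I')(v, Function('r')(11))), Rational(1, 2)) = Pow(Add(42907, 103), Rational(1, 2)) = Pow(43010, Rational(1, 2))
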